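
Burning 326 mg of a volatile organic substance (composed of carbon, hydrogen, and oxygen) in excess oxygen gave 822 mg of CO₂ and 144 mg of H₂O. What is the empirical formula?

mol C = 0.822 g CO₂ ÷ 44.009 g/mol = 0.01868 mol
mol H = 2 × 0.144 g H₂O ÷ 18.015 g/mol = 0.01599 mol
mass O = 0.326 − (0.2243 + 0.01611) = 0.08554 g → mol O = 0.08554 ÷ 15.999 = 0.005347 mol
Divide by the smallest (0.005347 mol): C 3.493, H 2.990, O 1.000
Multiplying each by 2 gives whole numbers: C 6.99, H 5.98, O 2.00

C7H6O2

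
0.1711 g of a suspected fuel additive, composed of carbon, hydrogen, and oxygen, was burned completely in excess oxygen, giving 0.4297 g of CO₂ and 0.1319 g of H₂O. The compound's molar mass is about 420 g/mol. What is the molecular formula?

C24H36O6

mol C = 0.4297 g CO₂ ÷ 44.009 g/mol = 0.0097639 mol
mol H = 2 × 0.1319 g H₂O ÷ 18.015 g/mol = 0.014643 mol
mass O = 0.1711 − (0.11727 + 0.014760) = 0.039065 g → mol O = 0.039065 ÷ 15.999 = 0.0024417 mol
Divide by the smallest (0.0024417 mol): C 3.999, H 5.997, O 1.000
Empirical formula: C4H6O
Empirical-formula mass = 70.09 g/mol; 420 ÷ 70.09 ≈ 6, so the molecular formula is C24H36O6.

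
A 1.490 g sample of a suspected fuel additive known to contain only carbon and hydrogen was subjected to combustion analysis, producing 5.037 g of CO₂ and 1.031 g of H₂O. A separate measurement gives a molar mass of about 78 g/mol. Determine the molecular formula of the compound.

C6H6

mol C = 5.037 g CO₂ ÷ 44.009 g/mol = 0.11445 mol
mol H = 2 × 1.031 g H₂O ÷ 18.015 g/mol = 0.11446 mol
Divide by the smallest (0.11445 mol): C 1.000, H 1.000
Empirical formula: CH
Empirical-formula mass = 13.02 g/mol; 78 ÷ 13.02 ≈ 6, so the molecular formula is C6H6.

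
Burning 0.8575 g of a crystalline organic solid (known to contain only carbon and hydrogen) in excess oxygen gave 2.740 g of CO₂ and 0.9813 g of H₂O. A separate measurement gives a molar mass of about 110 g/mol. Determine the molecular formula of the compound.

C8H14

mol C = 2.740 g CO₂ ÷ 44.009 g/mol = 0.062260 mol
mol H = 2 × 0.9813 g H₂O ÷ 18.015 g/mol = 0.10894 mol
Divide by the smallest (0.062260 mol): C 1.000, H 1.750
Multiplying each by 4 gives whole numbers: C 4.00, H 7.00
Empirical formula: C4H7
Empirical-formula mass = 55.10 g/mol; 110 ÷ 55.10 ≈ 2, so the molecular formula is C8H14.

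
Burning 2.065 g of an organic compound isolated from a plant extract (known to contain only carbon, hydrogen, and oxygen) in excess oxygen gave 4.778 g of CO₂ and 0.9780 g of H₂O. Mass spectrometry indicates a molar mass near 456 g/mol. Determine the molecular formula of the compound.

C24H24O9

mol C = 4.778 g CO₂ ÷ 44.009 g/mol = 0.10857 mol
mol H = 2 × 0.9780 g H₂O ÷ 18.015 g/mol = 0.10858 mol
mass O = 2.065 − (1.3040 + 0.10944) = 0.65154 g → mol O = 0.65154 ÷ 15.999 = 0.040724 mol
Divide by the smallest (0.040724 mol): C 2.666, H 2.666, O 1.000
Multiplying each by 3 gives whole numbers: C 8.00, H 8.00, O 3.00
Empirical formula: C8H8O3
Empirical-formula mass = 152.15 g/mol; 456 ÷ 152.15 ≈ 3, so the molecular formula is C24H24O9.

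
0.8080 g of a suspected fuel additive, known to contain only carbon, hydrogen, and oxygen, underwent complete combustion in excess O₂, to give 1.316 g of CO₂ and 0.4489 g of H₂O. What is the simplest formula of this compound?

C6H10O5

mol C = 1.316 g CO₂ ÷ 44.009 g/mol = 0.029903 mol
mol H = 2 × 0.4489 g H₂O ÷ 18.015 g/mol = 0.049836 mol
mass O = 0.8080 − (0.35916 + 0.050235) = 0.39860 g → mol O = 0.39860 ÷ 15.999 = 0.024914 mol
Divide by the smallest (0.024914 mol): C 1.200, H 2.000, O 1.000
Multiplying each by 5 gives whole numbers: C 6.00, H 10.00, O 5.00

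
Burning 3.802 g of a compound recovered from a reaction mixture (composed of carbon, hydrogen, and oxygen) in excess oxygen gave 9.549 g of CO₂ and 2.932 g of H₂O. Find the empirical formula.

C4H6O

mol C = 9.549 g CO₂ ÷ 44.009 g/mol = 0.21698 mol
mol H = 2 × 2.932 g H₂O ÷ 18.015 g/mol = 0.32551 mol
mass O = 3.802 − (2.6061 + 0.32811) = 0.86776 g → mol O = 0.86776 ÷ 15.999 = 0.054239 mol
Divide by the smallest (0.054239 mol): C 4.000, H 6.001, O 1.000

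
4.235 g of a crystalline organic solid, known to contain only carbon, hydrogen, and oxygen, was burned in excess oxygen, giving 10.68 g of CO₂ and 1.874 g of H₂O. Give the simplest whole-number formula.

C7H6O2

mol C = 10.68 g CO₂ ÷ 44.009 g/mol = 0.24268 mol
mol H = 2 × 1.874 g H₂O ÷ 18.015 g/mol = 0.20805 mol
mass O = 4.235 − (2.9148 + 0.20971) = 1.1105 g → mol O = 1.1105 ÷ 15.999 = 0.069410 mol
Divide by the smallest (0.069410 mol): C 3.496, H 2.997, O 1.000
Multiplying each by 2 gives whole numbers: C 6.99, H 5.99, O 2.00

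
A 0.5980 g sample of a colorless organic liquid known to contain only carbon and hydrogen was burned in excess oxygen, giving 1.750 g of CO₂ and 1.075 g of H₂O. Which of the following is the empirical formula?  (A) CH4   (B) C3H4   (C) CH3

mol C = 1.750 g CO₂ ÷ 44.009 g/mol = 0.039765 mol
mol H = 2 × 1.075 g H₂O ÷ 18.015 g/mol = 0.11934 mol
Divide by the smallest (0.039765 mol): C 1.000, H 3.001

(C) CH3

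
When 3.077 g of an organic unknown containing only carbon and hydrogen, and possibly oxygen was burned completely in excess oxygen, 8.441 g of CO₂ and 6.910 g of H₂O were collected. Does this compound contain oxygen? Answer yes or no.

mol C = 8.441 g CO₂ ÷ 44.009 g/mol = 0.19180 mol
mol H = 2 × 6.910 g H₂O ÷ 18.015 g/mol = 0.76714 mol
C and H together account for 3.0770 g — essentially the entire 3.077 g sample — so the compound contains no oxygen.

no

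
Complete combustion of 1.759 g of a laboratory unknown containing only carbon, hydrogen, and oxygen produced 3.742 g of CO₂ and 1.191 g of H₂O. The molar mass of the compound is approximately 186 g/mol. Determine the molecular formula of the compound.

C9H14O4

mol C = 3.742 g CO₂ ÷ 44.009 g/mol = 0.085028 mol
mol H = 2 × 1.191 g H₂O ÷ 18.015 g/mol = 0.13222 mol
mass O = 1.759 − (1.0213 + 0.13328) = 0.60445 g → mol O = 0.60445 ÷ 15.999 = 0.037780 mol
Divide by the smallest (0.037780 mol): C 2.251, H 3.500, O 1.000
Multiplying each by 4 gives whole numbers: C 9.00, H 14.00, O 4.00
Empirical formula: C9H14O4
Empirical-formula mass = 186.21 g/mol; 186 ÷ 186.21 ≈ 1, so the molecular formula is C9H14O4.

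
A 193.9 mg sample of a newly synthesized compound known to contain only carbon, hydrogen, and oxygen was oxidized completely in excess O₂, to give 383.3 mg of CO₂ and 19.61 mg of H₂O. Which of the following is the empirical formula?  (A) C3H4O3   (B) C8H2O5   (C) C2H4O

(B) C8H2O5

mol C = 0.3833 g CO₂ ÷ 44.009 g/mol = 0.0087096 mol
mol H = 2 × 0.01961 g H₂O ÷ 18.015 g/mol = 0.0021771 mol
mass O = 0.1939 − (0.10461 + 0.0021945) = 0.087095 g → mol O = 0.087095 ÷ 15.999 = 0.0054438 mol
Divide by the smallest (0.0021771 mol): C 4.001, H 1.000, O 2.500
Multiplying each by 2 gives whole numbers: C 8.00, H 2.00, O 5.00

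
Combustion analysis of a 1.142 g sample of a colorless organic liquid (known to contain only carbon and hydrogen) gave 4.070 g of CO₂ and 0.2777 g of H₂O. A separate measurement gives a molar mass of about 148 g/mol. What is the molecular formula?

mol C = 4.070 g CO₂ ÷ 44.009 g/mol = 0.092481 mol
mol H = 2 × 0.2777 g H₂O ÷ 18.015 g/mol = 0.030830 mol
Divide by the smallest (0.030830 mol): C 3.000, H 1.000
Empirical formula: C3H
Empirical-formula mass = 37.04 g/mol; 148 ÷ 37.04 ≈ 4, so the molecular formula is C12H4.

C12H4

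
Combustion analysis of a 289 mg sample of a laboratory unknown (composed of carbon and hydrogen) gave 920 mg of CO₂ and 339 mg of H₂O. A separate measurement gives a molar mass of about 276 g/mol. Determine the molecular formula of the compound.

mol C = 0.920 g CO₂ ÷ 44.009 g/mol = 0.02090 mol
mol H = 2 × 0.339 g H₂O ÷ 18.015 g/mol = 0.03764 mol
Divide by the smallest (0.02090 mol): C 1.000, H 1.800
Multiplying each by 5 gives whole numbers: C 5.00, H 9.00
Empirical formula: C5H9
Empirical-formula mass = 69.13 g/mol; 276 ÷ 69.13 ≈ 4, so the molecular formula is C20H36.

C20H36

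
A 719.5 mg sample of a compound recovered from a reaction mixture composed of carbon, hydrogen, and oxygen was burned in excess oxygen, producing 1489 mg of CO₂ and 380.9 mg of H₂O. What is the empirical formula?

mol C = 1.489 g CO₂ ÷ 44.009 g/mol = 0.033834 mol
mol H = 2 × 0.3809 g H₂O ÷ 18.015 g/mol = 0.042287 mol
mass O = 0.7195 − (0.40638 + 0.042625) = 0.27049 g → mol O = 0.27049 ÷ 15.999 = 0.016907 mol
Divide by the smallest (0.016907 mol): C 2.001, H 2.501, O 1.000
Multiplying each by 2 gives whole numbers: C 4.00, H 5.00, O 2.00

C4H5O2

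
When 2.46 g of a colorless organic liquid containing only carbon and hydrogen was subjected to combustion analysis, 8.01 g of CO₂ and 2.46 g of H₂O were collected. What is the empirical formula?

C2H3

mol C = 8.01 g CO₂ ÷ 44.009 g/mol = 0.1820 mol
mol H = 2 × 2.46 g H₂O ÷ 18.015 g/mol = 0.2731 mol
Divide by the smallest (0.1820 mol): C 1.000, H 1.501
Multiplying each by 2 gives whole numbers: C 2.00, H 3.00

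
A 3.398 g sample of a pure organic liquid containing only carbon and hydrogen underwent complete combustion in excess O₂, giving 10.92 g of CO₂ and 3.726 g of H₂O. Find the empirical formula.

mol C = 10.92 g CO₂ ÷ 44.009 g/mol = 0.24813 mol
mol H = 2 × 3.726 g H₂O ÷ 18.015 g/mol = 0.41366 mol
Divide by the smallest (0.24813 mol): C 1.000, H 1.667
Multiplying each by 3 gives whole numbers: C 3.00, H 5.00

C3H5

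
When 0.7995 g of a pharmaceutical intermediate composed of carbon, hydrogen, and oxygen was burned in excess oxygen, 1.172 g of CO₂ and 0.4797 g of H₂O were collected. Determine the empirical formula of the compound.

CH2O

mol C = 1.172 g CO₂ ÷ 44.009 g/mol = 0.026631 mol
mol H = 2 × 0.4797 g H₂O ÷ 18.015 g/mol = 0.053256 mol
mass O = 0.7995 − (0.31986 + 0.053682) = 0.42595 g → mol O = 0.42595 ÷ 15.999 = 0.026624 mol
Divide by the smallest (0.026624 mol): C 1.000, H 2.000, O 1.000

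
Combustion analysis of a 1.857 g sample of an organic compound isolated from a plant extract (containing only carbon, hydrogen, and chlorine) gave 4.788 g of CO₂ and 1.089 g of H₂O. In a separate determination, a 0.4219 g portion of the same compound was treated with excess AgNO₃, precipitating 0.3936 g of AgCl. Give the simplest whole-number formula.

C9H10Cl

mol C = 4.788 g CO₂ ÷ 44.009 g/mol = 0.10880 mol
mol H = 2 × 1.089 g H₂O ÷ 18.015 g/mol = 0.12090 mol
From the AgCl data: mol Cl per gram of compound = (0.3936 ÷ 143.318) ÷ 0.4219 = 0.0065095 mol/g, so in the 1.857 g combustion sample mol Cl = 0.012088 mol
Divide by the smallest (0.012088 mol): C 9.000, H 10.002, Cl 1.000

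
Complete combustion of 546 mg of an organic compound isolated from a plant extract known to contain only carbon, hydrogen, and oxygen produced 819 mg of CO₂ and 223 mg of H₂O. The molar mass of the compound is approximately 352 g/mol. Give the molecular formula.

mol C = 0.819 g CO₂ ÷ 44.009 g/mol = 0.01861 mol
mol H = 2 × 0.223 g H₂O ÷ 18.015 g/mol = 0.02476 mol
mass O = 0.546 − (0.2235 + 0.02496) = 0.2975 g → mol O = 0.2975 ÷ 15.999 = 0.01860 mol
Divide by the smallest (0.01860 mol): C 1.001, H 1.331, O 1.000
Multiplying each by 3 gives whole numbers: C 3.00, H 3.99, O 3.00
Empirical formula: C3H4O3
Empirical-formula mass = 88.06 g/mol; 352 ÷ 88.06 ≈ 4, so the molecular formula is C12H16O12.

C12H16O12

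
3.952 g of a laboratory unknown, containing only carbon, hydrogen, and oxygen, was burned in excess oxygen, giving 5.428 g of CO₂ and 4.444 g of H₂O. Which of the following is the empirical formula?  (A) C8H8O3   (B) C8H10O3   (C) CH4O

(C) CH4O

mol C = 5.428 g CO₂ ÷ 44.009 g/mol = 0.12334 mol
mol H = 2 × 4.444 g H₂O ÷ 18.015 g/mol = 0.49337 mol
mass O = 3.952 − (1.4814 + 0.49731) = 1.9733 g → mol O = 1.9733 ÷ 15.999 = 0.12334 mol
Divide by the smallest (0.12334 mol): C 1.000, H 4.000, O 1.000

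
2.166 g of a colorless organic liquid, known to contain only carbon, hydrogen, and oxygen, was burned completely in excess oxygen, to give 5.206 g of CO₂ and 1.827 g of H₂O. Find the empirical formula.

C7H12O2

mol C = 5.206 g CO₂ ÷ 44.009 g/mol = 0.11829 mol
mol H = 2 × 1.827 g H₂O ÷ 18.015 g/mol = 0.20283 mol
mass O = 2.166 − (1.4208 + 0.20445) = 0.54072 g → mol O = 0.54072 ÷ 15.999 = 0.033797 mol
Divide by the smallest (0.033797 mol): C 3.500, H 6.001, O 1.000
Multiplying each by 2 gives whole numbers: C 7.00, H 12.00, O 2.00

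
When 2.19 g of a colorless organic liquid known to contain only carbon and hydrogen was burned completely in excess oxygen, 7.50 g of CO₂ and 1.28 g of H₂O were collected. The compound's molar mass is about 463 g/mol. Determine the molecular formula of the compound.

C36H30

mol C = 7.50 g CO₂ ÷ 44.009 g/mol = 0.1704 mol
mol H = 2 × 1.28 g H₂O ÷ 18.015 g/mol = 0.1421 mol
Divide by the smallest (0.1421 mol): C 1.199, H 1.000
Multiplying each by 5 gives whole numbers: C 6.00, H 5.00
Empirical formula: C6H5
Empirical-formula mass = 77.11 g/mol; 463 ÷ 77.11 ≈ 6, so the molecular formula is C36H30.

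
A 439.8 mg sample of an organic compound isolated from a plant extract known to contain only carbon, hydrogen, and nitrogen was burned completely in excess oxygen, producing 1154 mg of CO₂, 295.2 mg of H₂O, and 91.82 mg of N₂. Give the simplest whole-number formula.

C4H5N

mol C = 1.154 g CO₂ ÷ 44.009 g/mol = 0.026222 mol
mol H = 2 × 0.2952 g H₂O ÷ 18.015 g/mol = 0.032773 mol
mol N = 2 × 0.09182 g N₂ ÷ 28.014 g/mol = 0.0065553 mol
Divide by the smallest (0.0065553 mol): C 4.000, H 4.999, N 1.000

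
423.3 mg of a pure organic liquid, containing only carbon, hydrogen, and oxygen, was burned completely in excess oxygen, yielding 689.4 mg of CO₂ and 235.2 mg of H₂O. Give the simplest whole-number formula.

mol C = 0.6894 g CO₂ ÷ 44.009 g/mol = 0.015665 mol
mol H = 2 × 0.2352 g H₂O ÷ 18.015 g/mol = 0.026112 mol
mass O = 0.4233 − (0.18815 + 0.026320) = 0.20883 g → mol O = 0.20883 ÷ 15.999 = 0.013053 mol
Divide by the smallest (0.013053 mol): C 1.200, H 2.000, O 1.000
Multiplying each by 5 gives whole numbers: C 6.00, H 10.00, O 5.00

C6H10O5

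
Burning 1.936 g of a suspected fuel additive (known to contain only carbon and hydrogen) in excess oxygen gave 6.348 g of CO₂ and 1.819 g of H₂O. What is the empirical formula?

C5H7

mol C = 6.348 g CO₂ ÷ 44.009 g/mol = 0.14424 mol
mol H = 2 × 1.819 g H₂O ÷ 18.015 g/mol = 0.20194 mol
Divide by the smallest (0.14424 mol): C 1.000, H 1.400
Multiplying each by 5 gives whole numbers: C 5.00, H 7.00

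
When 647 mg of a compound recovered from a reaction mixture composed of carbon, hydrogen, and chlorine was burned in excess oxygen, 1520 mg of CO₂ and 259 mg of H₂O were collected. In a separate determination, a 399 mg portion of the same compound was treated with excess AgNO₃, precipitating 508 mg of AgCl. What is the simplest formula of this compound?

mol C = 1.52 g CO₂ ÷ 44.009 g/mol = 0.03454 mol
mol H = 2 × 0.259 g H₂O ÷ 18.015 g/mol = 0.02875 mol
From the AgCl data: mol Cl per gram of compound = (0.508 ÷ 143.318) ÷ 0.399 = 0.008884 mol/g, so in the 0.647 g combustion sample mol Cl = 0.005748 mol
Divide by the smallest (0.005748 mol): C 6.009, H 5.003, Cl 1.000

C6H5Cl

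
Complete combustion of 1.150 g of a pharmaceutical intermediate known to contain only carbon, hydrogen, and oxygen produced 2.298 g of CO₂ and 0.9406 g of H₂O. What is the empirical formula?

mol C = 2.298 g CO₂ ÷ 44.009 g/mol = 0.052217 mol
mol H = 2 × 0.9406 g H₂O ÷ 18.015 g/mol = 0.10442 mol
mass O = 1.150 − (0.62717 + 0.10526) = 0.41757 g → mol O = 0.41757 ÷ 15.999 = 0.026100 mol
Divide by the smallest (0.026100 mol): C 2.001, H 4.001, O 1.000

C2H4O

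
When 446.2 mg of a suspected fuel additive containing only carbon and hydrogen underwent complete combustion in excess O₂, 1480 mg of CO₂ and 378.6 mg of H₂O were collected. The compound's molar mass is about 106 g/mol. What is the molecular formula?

mol C = 1.480 g CO₂ ÷ 44.009 g/mol = 0.033629 mol
mol H = 2 × 0.3786 g H₂O ÷ 18.015 g/mol = 0.042032 mol
Divide by the smallest (0.033629 mol): C 1.000, H 1.250
Multiplying each by 4 gives whole numbers: C 4.00, H 5.00
Empirical formula: C4H5
Empirical-formula mass = 53.08 g/mol; 106 ÷ 53.08 ≈ 2, so the molecular formula is C8H10.

C8H10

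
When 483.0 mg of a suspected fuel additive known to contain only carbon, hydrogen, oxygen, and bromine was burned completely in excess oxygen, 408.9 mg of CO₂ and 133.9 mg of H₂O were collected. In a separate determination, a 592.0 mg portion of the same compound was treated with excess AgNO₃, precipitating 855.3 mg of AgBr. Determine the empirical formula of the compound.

mol C = 0.4089 g CO₂ ÷ 44.009 g/mol = 0.0092913 mol
mol H = 2 × 0.1339 g H₂O ÷ 18.015 g/mol = 0.014865 mol
From the AgBr data: mol Br per gram of compound = (0.8553 ÷ 187.772) ÷ 0.5920 = 0.0076942 mol/g, so in the 0.4830 g combustion sample mol Br = 0.0037163 mol
mass O = 0.4830 − (0.11160 + 0.014984 + 0.29695) = 0.059469 g → mol O = 0.059469 ÷ 15.999 = 0.0037171 mol
Divide by the smallest (0.0037163 mol): C 2.500, H 4.000, Br 1.000, O 1.000
Multiplying each by 2 gives whole numbers: C 5.00, H 8.00, Br 2.00, O 2.00

C5H8Br2O2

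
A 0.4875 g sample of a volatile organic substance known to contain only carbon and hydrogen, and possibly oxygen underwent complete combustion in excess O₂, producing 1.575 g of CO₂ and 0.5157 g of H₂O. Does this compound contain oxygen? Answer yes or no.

no

mol C = 1.575 g CO₂ ÷ 44.009 g/mol = 0.035788 mol
mol H = 2 × 0.5157 g H₂O ÷ 18.015 g/mol = 0.057252 mol
C and H together account for 0.48756 g — essentially the entire 0.4875 g sample — so the compound contains no oxygen.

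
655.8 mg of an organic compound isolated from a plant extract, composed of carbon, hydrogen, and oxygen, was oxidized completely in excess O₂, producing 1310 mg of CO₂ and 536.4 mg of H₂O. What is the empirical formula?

mol C = 1.310 g CO₂ ÷ 44.009 g/mol = 0.029767 mol
mol H = 2 × 0.5364 g H₂O ÷ 18.015 g/mol = 0.059550 mol
mass O = 0.6558 − (0.35753 + 0.060027) = 0.23825 g → mol O = 0.23825 ÷ 15.999 = 0.014891 mol
Divide by the smallest (0.014891 mol): C 1.999, H 3.999, O 1.000

C2H4O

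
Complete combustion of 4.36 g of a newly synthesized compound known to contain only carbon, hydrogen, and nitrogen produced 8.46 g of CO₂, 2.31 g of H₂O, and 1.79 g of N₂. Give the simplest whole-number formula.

C3H4N2

mol C = 8.46 g CO₂ ÷ 44.009 g/mol = 0.1922 mol
mol H = 2 × 2.31 g H₂O ÷ 18.015 g/mol = 0.2565 mol
mol N = 2 × 1.79 g N₂ ÷ 28.014 g/mol = 0.1278 mol
Divide by the smallest (0.1278 mol): C 1.504, H 2.007, N 1.000
Multiplying each by 2 gives whole numbers: C 3.01, H 4.01, N 2.00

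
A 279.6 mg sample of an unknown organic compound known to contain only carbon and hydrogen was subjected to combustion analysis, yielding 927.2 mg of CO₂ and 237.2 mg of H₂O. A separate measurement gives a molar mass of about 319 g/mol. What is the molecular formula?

mol C = 0.9272 g CO₂ ÷ 44.009 g/mol = 0.021068 mol
mol H = 2 × 0.2372 g H₂O ÷ 18.015 g/mol = 0.026334 mol
Divide by the smallest (0.021068 mol): C 1.000, H 1.250
Multiplying each by 4 gives whole numbers: C 4.00, H 5.00
Empirical formula: C4H5
Empirical-formula mass = 53.08 g/mol; 319 ÷ 53.08 ≈ 6, so the molecular formula is C24H30.

C24H30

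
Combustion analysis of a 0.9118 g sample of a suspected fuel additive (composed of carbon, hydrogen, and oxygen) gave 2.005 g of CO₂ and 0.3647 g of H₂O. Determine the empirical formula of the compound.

C9H8O4

mol C = 2.005 g CO₂ ÷ 44.009 g/mol = 0.045559 mol
mol H = 2 × 0.3647 g H₂O ÷ 18.015 g/mol = 0.040488 mol
mass O = 0.9118 − (0.54721 + 0.040812) = 0.32378 g → mol O = 0.32378 ÷ 15.999 = 0.020238 mol
Divide by the smallest (0.020238 mol): C 2.251, H 2.001, O 1.000
Multiplying each by 4 gives whole numbers: C 9.00, H 8.00, O 4.00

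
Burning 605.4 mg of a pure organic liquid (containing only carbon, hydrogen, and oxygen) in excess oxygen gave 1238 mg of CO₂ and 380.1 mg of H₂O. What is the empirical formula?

C2H3O

mol C = 1.238 g CO₂ ÷ 44.009 g/mol = 0.028131 mol
mol H = 2 × 0.3801 g H₂O ÷ 18.015 g/mol = 0.042198 mol
mass O = 0.6054 − (0.33788 + 0.042536) = 0.22499 g → mol O = 0.22499 ÷ 15.999 = 0.014063 mol
Divide by the smallest (0.014063 mol): C 2.000, H 3.001, O 1.000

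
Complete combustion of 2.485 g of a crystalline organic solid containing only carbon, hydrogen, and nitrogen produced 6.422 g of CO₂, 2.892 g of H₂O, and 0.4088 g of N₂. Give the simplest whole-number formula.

mol C = 6.422 g CO₂ ÷ 44.009 g/mol = 0.14592 mol
mol H = 2 × 2.892 g H₂O ÷ 18.015 g/mol = 0.32107 mol
mol N = 2 × 0.4088 g N₂ ÷ 28.014 g/mol = 0.029185 mol
Divide by the smallest (0.029185 mol): C 5.000, H 11.001, N 1.000

C5H11N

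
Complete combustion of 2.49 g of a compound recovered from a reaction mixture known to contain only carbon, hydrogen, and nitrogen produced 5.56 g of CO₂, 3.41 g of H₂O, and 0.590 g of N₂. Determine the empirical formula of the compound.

C3H9N

mol C = 5.56 g CO₂ ÷ 44.009 g/mol = 0.1263 mol
mol H = 2 × 3.41 g H₂O ÷ 18.015 g/mol = 0.3786 mol
mol N = 2 × 0.590 g N₂ ÷ 28.014 g/mol = 0.04212 mol
Divide by the smallest (0.04212 mol): C 2.999, H 8.988, N 1.000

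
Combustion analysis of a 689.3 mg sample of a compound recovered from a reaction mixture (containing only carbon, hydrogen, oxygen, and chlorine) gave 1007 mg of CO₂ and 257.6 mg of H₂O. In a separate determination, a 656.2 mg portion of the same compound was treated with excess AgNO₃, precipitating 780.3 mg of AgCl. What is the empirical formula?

mol C = 1.007 g CO₂ ÷ 44.009 g/mol = 0.022882 mol
mol H = 2 × 0.2576 g H₂O ÷ 18.015 g/mol = 0.028598 mol
From the AgCl data: mol Cl per gram of compound = (0.7803 ÷ 143.318) ÷ 0.6562 = 0.0082971 mol/g, so in the 0.6893 g combustion sample mol Cl = 0.0057192 mol
mass O = 0.6893 − (0.27483 + 0.028827 + 0.20274) = 0.18290 g → mol O = 0.18290 ÷ 15.999 = 0.011432 mol
Divide by the smallest (0.0057192 mol): C 4.001, H 5.000, Cl 1.000, O 1.999

C4H5ClO2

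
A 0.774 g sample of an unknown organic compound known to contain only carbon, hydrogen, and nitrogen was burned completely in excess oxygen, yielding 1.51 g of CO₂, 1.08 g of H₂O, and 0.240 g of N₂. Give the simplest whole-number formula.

C2H7N

mol C = 1.51 g CO₂ ÷ 44.009 g/mol = 0.03431 mol
mol H = 2 × 1.08 g H₂O ÷ 18.015 g/mol = 0.1199 mol
mol N = 2 × 0.240 g N₂ ÷ 28.014 g/mol = 0.01713 mol
Divide by the smallest (0.01713 mol): C 2.002, H 6.998, N 1.000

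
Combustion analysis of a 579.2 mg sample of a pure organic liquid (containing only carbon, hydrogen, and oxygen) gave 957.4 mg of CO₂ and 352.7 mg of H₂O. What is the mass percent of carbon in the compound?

mol C = 0.9574 g CO₂ ÷ 44.009 g/mol = 0.021755 mol
mol H = 2 × 0.3527 g H₂O ÷ 18.015 g/mol = 0.039156 mol
mass O = 0.5792 − (0.26129 + 0.039470) = 0.27844 g → mol O = 0.27844 ÷ 15.999 = 0.017403 mol
mass % C = 0.26129 g ÷ 0.5792 g × 100%

45.11%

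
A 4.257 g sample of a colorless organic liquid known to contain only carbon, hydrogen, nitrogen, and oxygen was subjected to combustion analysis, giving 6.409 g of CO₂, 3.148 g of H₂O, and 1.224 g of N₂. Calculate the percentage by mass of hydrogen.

mol C = 6.409 g CO₂ ÷ 44.009 g/mol = 0.14563 mol
mol H = 2 × 3.148 g H₂O ÷ 18.015 g/mol = 0.34949 mol
mol N = 2 × 1.224 g N₂ ÷ 28.014 g/mol = 0.087385 mol
mass O = 4.257 − (1.7492 + 0.35228 + 1.2240) = 0.93156 g → mol O = 0.93156 ÷ 15.999 = 0.058226 mol
mass % H = 0.35228 g ÷ 4.257 g × 100%

8.28%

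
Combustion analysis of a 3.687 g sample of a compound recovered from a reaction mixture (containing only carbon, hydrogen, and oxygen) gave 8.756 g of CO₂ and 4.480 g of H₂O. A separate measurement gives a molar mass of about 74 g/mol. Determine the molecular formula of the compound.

mol C = 8.756 g CO₂ ÷ 44.009 g/mol = 0.19896 mol
mol H = 2 × 4.480 g H₂O ÷ 18.015 g/mol = 0.49736 mol
mass O = 3.687 − (2.3897 + 0.50134) = 0.79596 g → mol O = 0.79596 ÷ 15.999 = 0.049750 mol
Divide by the smallest (0.049750 mol): C 3.999, H 9.997, O 1.000
Empirical formula: C4H10O
Empirical-formula mass = 74.12 g/mol; 74 ÷ 74.12 ≈ 1, so the molecular formula is C4H10O.

C4H10O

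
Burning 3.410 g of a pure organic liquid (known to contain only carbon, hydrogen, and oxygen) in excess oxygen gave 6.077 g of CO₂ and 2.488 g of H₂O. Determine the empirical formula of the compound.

C3H6O2

mol C = 6.077 g CO₂ ÷ 44.009 g/mol = 0.13809 mol
mol H = 2 × 2.488 g H₂O ÷ 18.015 g/mol = 0.27621 mol
mass O = 3.410 − (1.6585 + 0.27842) = 1.4730 g → mol O = 1.4730 ÷ 15.999 = 0.092070 mol
Divide by the smallest (0.092070 mol): C 1.500, H 3.000, O 1.000
Multiplying each by 2 gives whole numbers: C 3.00, H 6.00, O 2.00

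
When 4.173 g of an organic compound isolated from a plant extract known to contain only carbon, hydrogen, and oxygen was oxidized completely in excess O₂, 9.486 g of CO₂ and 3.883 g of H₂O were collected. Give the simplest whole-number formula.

mol C = 9.486 g CO₂ ÷ 44.009 g/mol = 0.21555 mol
mol H = 2 × 3.883 g H₂O ÷ 18.015 g/mol = 0.43109 mol
mass O = 4.173 − (2.5889 + 0.43453) = 1.1495 g → mol O = 1.1495 ÷ 15.999 = 0.071850 mol
Divide by the smallest (0.071850 mol): C 3.000, H 6.000, O 1.000

C3H6O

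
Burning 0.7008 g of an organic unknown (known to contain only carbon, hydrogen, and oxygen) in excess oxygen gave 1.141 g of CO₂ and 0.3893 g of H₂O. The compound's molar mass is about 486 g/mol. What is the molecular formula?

mol C = 1.141 g CO₂ ÷ 44.009 g/mol = 0.025927 mol
mol H = 2 × 0.3893 g H₂O ÷ 18.015 g/mol = 0.043220 mol
mass O = 0.7008 − (0.31140 + 0.043565) = 0.34583 g → mol O = 0.34583 ÷ 15.999 = 0.021616 mol
Divide by the smallest (0.021616 mol): C 1.199, H 1.999, O 1.000
Multiplying each by 5 gives whole numbers: C 6.00, H 10.00, O 5.00
Empirical formula: C6H10O5
Empirical-formula mass = 162.14 g/mol; 486 ÷ 162.14 ≈ 3, so the molecular formula is C18H30O15.

C18H30O15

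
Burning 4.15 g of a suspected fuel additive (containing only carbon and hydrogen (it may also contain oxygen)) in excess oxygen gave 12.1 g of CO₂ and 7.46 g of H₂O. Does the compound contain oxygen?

no

mol C = 12.1 g CO₂ ÷ 44.009 g/mol = 0.2749 mol
mol H = 2 × 7.46 g H₂O ÷ 18.015 g/mol = 0.8282 mol
C and H together account for 4.137 g — essentially the entire 4.15 g sample — so the compound contains no oxygen.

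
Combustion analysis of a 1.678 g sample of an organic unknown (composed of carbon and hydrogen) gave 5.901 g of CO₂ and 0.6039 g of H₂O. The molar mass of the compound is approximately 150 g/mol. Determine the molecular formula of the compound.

mol C = 5.901 g CO₂ ÷ 44.009 g/mol = 0.13409 mol
mol H = 2 × 0.6039 g H₂O ÷ 18.015 g/mol = 0.067044 mol
Divide by the smallest (0.067044 mol): C 2.000, H 1.000
Empirical formula: C2H
Empirical-formula mass = 25.03 g/mol; 150 ÷ 25.03 ≈ 6, so the molecular formula is C12H6.

C12H6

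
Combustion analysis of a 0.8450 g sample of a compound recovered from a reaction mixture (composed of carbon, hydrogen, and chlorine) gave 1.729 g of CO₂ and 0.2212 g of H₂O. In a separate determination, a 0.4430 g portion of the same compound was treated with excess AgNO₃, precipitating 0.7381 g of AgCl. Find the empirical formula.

mol C = 1.729 g CO₂ ÷ 44.009 g/mol = 0.039287 mol
mol H = 2 × 0.2212 g H₂O ÷ 18.015 g/mol = 0.024557 mol
From the AgCl data: mol Cl per gram of compound = (0.7381 ÷ 143.318) ÷ 0.4430 = 0.011625 mol/g, so in the 0.8450 g combustion sample mol Cl = 0.0098235 mol
Divide by the smallest (0.0098235 mol): C 3.999, H 2.500, Cl 1.000
Multiplying each by 2 gives whole numbers: C 8.00, H 5.00, Cl 2.00

C8H5Cl2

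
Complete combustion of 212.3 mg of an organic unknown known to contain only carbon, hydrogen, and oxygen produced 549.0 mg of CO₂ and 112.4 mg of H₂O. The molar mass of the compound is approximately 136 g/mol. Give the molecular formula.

mol C = 0.5490 g CO₂ ÷ 44.009 g/mol = 0.012475 mol
mol H = 2 × 0.1124 g H₂O ÷ 18.015 g/mol = 0.012478 mol
mass O = 0.2123 − (0.14983 + 0.012578) = 0.049888 g → mol O = 0.049888 ÷ 15.999 = 0.0031182 mol
Divide by the smallest (0.0031182 mol): C 4.001, H 4.002, O 1.000
Empirical formula: C4H4O
Empirical-formula mass = 68.08 g/mol; 136 ÷ 68.08 ≈ 2, so the molecular formula is C8H8O2.

C8H8O2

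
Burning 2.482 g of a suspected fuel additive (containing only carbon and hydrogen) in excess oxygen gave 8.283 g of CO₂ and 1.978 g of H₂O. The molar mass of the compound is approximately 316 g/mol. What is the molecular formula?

C24H28

mol C = 8.283 g CO₂ ÷ 44.009 g/mol = 0.18821 mol
mol H = 2 × 1.978 g H₂O ÷ 18.015 g/mol = 0.21959 mol
Divide by the smallest (0.18821 mol): C 1.000, H 1.167
Multiplying each by 6 gives whole numbers: C 6.00, H 7.00
Empirical formula: C6H7
Empirical-formula mass = 79.12 g/mol; 316 ÷ 79.12 ≈ 4, so the molecular formula is C24H28.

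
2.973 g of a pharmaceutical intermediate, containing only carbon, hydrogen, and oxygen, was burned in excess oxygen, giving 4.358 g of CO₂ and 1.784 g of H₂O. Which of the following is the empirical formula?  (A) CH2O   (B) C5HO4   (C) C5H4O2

(A) CH2O

mol C = 4.358 g CO₂ ÷ 44.009 g/mol = 0.099025 mol
mol H = 2 × 1.784 g H₂O ÷ 18.015 g/mol = 0.19806 mol
mass O = 2.973 − (1.1894 + 0.19964) = 1.5840 g → mol O = 1.5840 ÷ 15.999 = 0.099004 mol
Divide by the smallest (0.099004 mol): C 1.000, H 2.000, O 1.000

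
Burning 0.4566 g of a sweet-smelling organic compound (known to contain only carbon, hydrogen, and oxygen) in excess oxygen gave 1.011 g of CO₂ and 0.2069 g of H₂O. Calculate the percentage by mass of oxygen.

mol C = 1.011 g CO₂ ÷ 44.009 g/mol = 0.022973 mol
mol H = 2 × 0.2069 g H₂O ÷ 18.015 g/mol = 0.022970 mol
mass O = 0.4566 − (0.27592 + 0.023154) = 0.15752 g → mol O = 0.15752 ÷ 15.999 = 0.0098458 mol
mass % O = 0.15752 g ÷ 0.4566 g × 100%

34.50%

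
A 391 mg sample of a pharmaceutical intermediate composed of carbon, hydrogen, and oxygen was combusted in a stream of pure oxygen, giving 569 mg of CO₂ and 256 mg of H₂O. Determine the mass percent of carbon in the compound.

mol C = 0.569 g CO₂ ÷ 44.009 g/mol = 0.01293 mol
mol H = 2 × 0.256 g H₂O ÷ 18.015 g/mol = 0.02842 mol
mass O = 0.391 − (0.1553 + 0.02865) = 0.2071 g → mol O = 0.2071 ÷ 15.999 = 0.01294 mol
mass % C = 0.1553 g ÷ 0.391 g × 100%

39.7%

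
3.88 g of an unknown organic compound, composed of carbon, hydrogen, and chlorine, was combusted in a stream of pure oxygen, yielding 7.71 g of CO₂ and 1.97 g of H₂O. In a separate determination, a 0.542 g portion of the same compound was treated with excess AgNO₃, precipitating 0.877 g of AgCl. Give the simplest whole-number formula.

C4H5Cl

mol C = 7.71 g CO₂ ÷ 44.009 g/mol = 0.1752 mol
mol H = 2 × 1.97 g H₂O ÷ 18.015 g/mol = 0.2187 mol
From the AgCl data: mol Cl per gram of compound = (0.877 ÷ 143.318) ÷ 0.542 = 0.01129 mol/g, so in the 3.88 g combustion sample mol Cl = 0.04381 mol
Divide by the smallest (0.04381 mol): C 3.999, H 4.993, Cl 1.000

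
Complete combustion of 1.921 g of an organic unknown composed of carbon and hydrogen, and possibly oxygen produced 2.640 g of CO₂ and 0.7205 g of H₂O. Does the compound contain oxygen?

mol C = 2.640 g CO₂ ÷ 44.009 g/mol = 0.059988 mol
mol H = 2 × 0.7205 g H₂O ÷ 18.015 g/mol = 0.079989 mol
C and H account for only 0.80114 g of the 1.921 g sample; the remaining 1.1199 g must be oxygen.

yes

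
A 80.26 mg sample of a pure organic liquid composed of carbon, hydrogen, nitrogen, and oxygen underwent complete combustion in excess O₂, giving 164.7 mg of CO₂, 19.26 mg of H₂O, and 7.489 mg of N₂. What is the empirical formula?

C7H4NO3

mol C = 0.1647 g CO₂ ÷ 44.009 g/mol = 0.0037424 mol
mol H = 2 × 0.01926 g H₂O ÷ 18.015 g/mol = 0.0021382 mol
mol N = 2 × 0.007489 g N₂ ÷ 28.014 g/mol = 0.00053466 mol
mass O = 0.08026 − (0.044950 + 0.0021553 + 0.0074890) = 0.025666 g → mol O = 0.025666 ÷ 15.999 = 0.0016042 mol
Divide by the smallest (0.00053466 mol): C 7.000, H 3.999, N 1.000, O 3.000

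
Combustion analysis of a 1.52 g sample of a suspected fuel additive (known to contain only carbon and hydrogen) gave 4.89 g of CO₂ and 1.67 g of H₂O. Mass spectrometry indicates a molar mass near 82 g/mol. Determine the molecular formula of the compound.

mol C = 4.89 g CO₂ ÷ 44.009 g/mol = 0.1111 mol
mol H = 2 × 1.67 g H₂O ÷ 18.015 g/mol = 0.1854 mol
Divide by the smallest (0.1111 mol): C 1.000, H 1.669
Multiplying each by 3 gives whole numbers: C 3.00, H 5.01
Empirical formula: C3H5
Empirical-formula mass = 41.07 g/mol; 82 ÷ 41.07 ≈ 2, so the molecular formula is C6H10.

C6H10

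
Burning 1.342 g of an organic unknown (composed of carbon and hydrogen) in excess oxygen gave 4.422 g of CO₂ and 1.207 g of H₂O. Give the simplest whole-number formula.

C3H4

mol C = 4.422 g CO₂ ÷ 44.009 g/mol = 0.10048 mol
mol H = 2 × 1.207 g H₂O ÷ 18.015 g/mol = 0.13400 mol
Divide by the smallest (0.10048 mol): C 1.000, H 1.334
Multiplying each by 3 gives whole numbers: C 3.00, H 4.00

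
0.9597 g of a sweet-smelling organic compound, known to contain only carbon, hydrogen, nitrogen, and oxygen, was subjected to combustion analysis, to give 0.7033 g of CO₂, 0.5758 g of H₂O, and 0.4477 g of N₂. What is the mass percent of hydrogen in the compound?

mol C = 0.7033 g CO₂ ÷ 44.009 g/mol = 0.015981 mol
mol H = 2 × 0.5758 g H₂O ÷ 18.015 g/mol = 0.063925 mol
mol N = 2 × 0.4477 g N₂ ÷ 28.014 g/mol = 0.031963 mol
mass O = 0.9597 − (0.19195 + 0.064436 + 0.44770) = 0.25562 g → mol O = 0.25562 ÷ 15.999 = 0.015977 mol
mass % H = 0.064436 g ÷ 0.9597 g × 100%

6.71%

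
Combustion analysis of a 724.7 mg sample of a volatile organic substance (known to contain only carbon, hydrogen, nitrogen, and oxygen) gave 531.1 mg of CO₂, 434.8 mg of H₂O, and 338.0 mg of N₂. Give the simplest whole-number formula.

mol C = 0.5311 g CO₂ ÷ 44.009 g/mol = 0.012068 mol
mol H = 2 × 0.4348 g H₂O ÷ 18.015 g/mol = 0.048271 mol
mol N = 2 × 0.3380 g N₂ ÷ 28.014 g/mol = 0.024131 mol
mass O = 0.7247 − (0.14495 + 0.048657 + 0.33800) = 0.19309 g → mol O = 0.19309 ÷ 15.999 = 0.012069 mol
Divide by the smallest (0.012068 mol): C 1.000, H 4.000, N 2.000, O 1.000

CH4N2O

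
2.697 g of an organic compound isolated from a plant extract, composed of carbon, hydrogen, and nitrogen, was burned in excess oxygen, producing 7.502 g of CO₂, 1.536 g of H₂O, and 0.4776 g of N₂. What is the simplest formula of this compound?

C5H5N

mol C = 7.502 g CO₂ ÷ 44.009 g/mol = 0.17047 mol
mol H = 2 × 1.536 g H₂O ÷ 18.015 g/mol = 0.17052 mol
mol N = 2 × 0.4776 g N₂ ÷ 28.014 g/mol = 0.034097 mol
Divide by the smallest (0.034097 mol): C 4.999, H 5.001, N 1.000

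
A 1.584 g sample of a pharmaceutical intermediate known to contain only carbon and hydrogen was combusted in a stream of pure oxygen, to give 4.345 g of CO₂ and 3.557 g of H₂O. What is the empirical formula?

mol C = 4.345 g CO₂ ÷ 44.009 g/mol = 0.098730 mol
mol H = 2 × 3.557 g H₂O ÷ 18.015 g/mol = 0.39489 mol
Divide by the smallest (0.098730 mol): C 1.000, H 4.000

CH4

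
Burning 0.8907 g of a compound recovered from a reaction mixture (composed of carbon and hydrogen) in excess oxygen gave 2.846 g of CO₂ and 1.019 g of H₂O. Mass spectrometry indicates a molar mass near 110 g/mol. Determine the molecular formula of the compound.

mol C = 2.846 g CO₂ ÷ 44.009 g/mol = 0.064669 mol
mol H = 2 × 1.019 g H₂O ÷ 18.015 g/mol = 0.11313 mol
Divide by the smallest (0.064669 mol): C 1.000, H 1.749
Multiplying each by 4 gives whole numbers: C 4.00, H 7.00
Empirical formula: C4H7
Empirical-formula mass = 55.10 g/mol; 110 ÷ 55.10 ≈ 2, so the molecular formula is C8H14.

C8H14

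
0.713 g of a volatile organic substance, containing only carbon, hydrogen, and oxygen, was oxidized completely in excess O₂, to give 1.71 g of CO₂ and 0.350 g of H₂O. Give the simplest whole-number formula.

mol C = 1.71 g CO₂ ÷ 44.009 g/mol = 0.03886 mol
mol H = 2 × 0.350 g H₂O ÷ 18.015 g/mol = 0.03886 mol
mass O = 0.713 − (0.4667 + 0.03917) = 0.2071 g → mol O = 0.2071 ÷ 15.999 = 0.01295 mol
Divide by the smallest (0.01295 mol): C 3.001, H 3.001, O 1.000

C3H3O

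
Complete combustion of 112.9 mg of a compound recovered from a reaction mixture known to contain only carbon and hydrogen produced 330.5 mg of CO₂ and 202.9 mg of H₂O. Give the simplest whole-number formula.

mol C = 0.3305 g CO₂ ÷ 44.009 g/mol = 0.0075098 mol
mol H = 2 × 0.2029 g H₂O ÷ 18.015 g/mol = 0.022526 mol
Divide by the smallest (0.0075098 mol): C 1.000, H 2.999

CH3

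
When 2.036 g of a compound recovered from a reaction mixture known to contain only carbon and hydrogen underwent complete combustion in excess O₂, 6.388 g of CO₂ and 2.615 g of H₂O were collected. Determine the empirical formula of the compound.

mol C = 6.388 g CO₂ ÷ 44.009 g/mol = 0.14515 mol
mol H = 2 × 2.615 g H₂O ÷ 18.015 g/mol = 0.29031 mol
Divide by the smallest (0.14515 mol): C 1.000, H 2.000

CH2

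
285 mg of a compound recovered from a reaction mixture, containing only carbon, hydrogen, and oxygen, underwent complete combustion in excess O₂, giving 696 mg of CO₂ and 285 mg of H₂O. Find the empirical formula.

mol C = 0.696 g CO₂ ÷ 44.009 g/mol = 0.01581 mol
mol H = 2 × 0.285 g H₂O ÷ 18.015 g/mol = 0.03164 mol
mass O = 0.285 − (0.1900 + 0.03189) = 0.06315 g → mol O = 0.06315 ÷ 15.999 = 0.003947 mol
Divide by the smallest (0.003947 mol): C 4.006, H 8.016, O 1.000

C4H8O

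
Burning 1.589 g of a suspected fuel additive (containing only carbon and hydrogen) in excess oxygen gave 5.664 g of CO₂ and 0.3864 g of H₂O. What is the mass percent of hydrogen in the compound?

2.72%

mol C = 5.664 g CO₂ ÷ 44.009 g/mol = 0.12870 mol
mol H = 2 × 0.3864 g H₂O ÷ 18.015 g/mol = 0.042898 mol
mass % H = 0.043241 g ÷ 1.589 g × 100%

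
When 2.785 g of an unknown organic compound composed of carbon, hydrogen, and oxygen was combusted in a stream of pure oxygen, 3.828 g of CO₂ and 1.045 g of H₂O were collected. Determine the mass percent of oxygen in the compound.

58.29%

mol C = 3.828 g CO₂ ÷ 44.009 g/mol = 0.086982 mol
mol H = 2 × 1.045 g H₂O ÷ 18.015 g/mol = 0.11601 mol
mass O = 2.785 − (1.0447 + 0.11694) = 1.6233 g → mol O = 1.6233 ÷ 15.999 = 0.10146 mol
mass % O = 1.6233 g ÷ 2.785 g × 100%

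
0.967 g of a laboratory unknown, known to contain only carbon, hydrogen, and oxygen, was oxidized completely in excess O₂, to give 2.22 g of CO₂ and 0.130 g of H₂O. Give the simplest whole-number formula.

C7H2O3

mol C = 2.22 g CO₂ ÷ 44.009 g/mol = 0.05044 mol
mol H = 2 × 0.130 g H₂O ÷ 18.015 g/mol = 0.01443 mol
mass O = 0.967 − (0.6059 + 0.01455) = 0.3466 g → mol O = 0.3466 ÷ 15.999 = 0.02166 mol
Divide by the smallest (0.01443 mol): C 3.495, H 1.000, O 1.501
Multiplying each by 2 gives whole numbers: C 6.99, H 2.00, O 3.00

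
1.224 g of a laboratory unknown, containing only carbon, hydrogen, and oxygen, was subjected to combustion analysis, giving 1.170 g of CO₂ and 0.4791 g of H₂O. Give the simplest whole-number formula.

mol C = 1.170 g CO₂ ÷ 44.009 g/mol = 0.026585 mol
mol H = 2 × 0.4791 g H₂O ÷ 18.015 g/mol = 0.053189 mol
mass O = 1.224 − (0.31932 + 0.053615) = 0.85107 g → mol O = 0.85107 ÷ 15.999 = 0.053195 mol
Divide by the smallest (0.026585 mol): C 1.000, H 2.001, O 2.001

CH2O2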